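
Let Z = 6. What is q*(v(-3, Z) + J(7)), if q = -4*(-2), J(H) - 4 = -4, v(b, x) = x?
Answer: 48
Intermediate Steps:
J(H) = 0 (J(H) = 4 - 4 = 0)
q = 8
q*(v(-3, Z) + J(7)) = 8*(6 + 0) = 8*6 = 48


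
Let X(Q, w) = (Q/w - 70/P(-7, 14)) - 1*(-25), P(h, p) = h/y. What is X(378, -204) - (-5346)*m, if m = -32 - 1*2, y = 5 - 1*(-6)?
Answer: -6175449/34 ≈ -1.8163e+5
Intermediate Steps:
y = 11 (y = 5 + 6 = 11)
m = -34 (m = -32 - 2 = -34)
P(h, p) = h/11
X(Q, w) = 135 + Q/w (X(Q, w) = (Q/w - 70/((1/11)*(-7))) - 1*(-25) = (Q/w - 70/(-7/11)) + 25 = (Q/w - 70*(-11/7)) + 25 = (Q/w + 110) + 25 = (110 + Q/w) + 25 = 135 + Q/w)
X(378, -204) - (-5346)*m = (135 + 378/(-204)) - (-5346)*(-34) = (135 + 378*(-1/204)) - 1*181764 = (135 - 63/34) - 181764 = 4527/34 - 181764 = -6175449/34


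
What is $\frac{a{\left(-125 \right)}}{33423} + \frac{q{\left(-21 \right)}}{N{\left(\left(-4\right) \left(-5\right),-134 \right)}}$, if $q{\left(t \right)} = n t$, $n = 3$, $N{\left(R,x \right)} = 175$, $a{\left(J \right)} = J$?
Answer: $- \frac{303932}{835575} \approx -0.36374$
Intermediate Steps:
$q{\left(t \right)} = 3 t$
$\frac{a{\left(-125 \right)}}{33423} + \frac{q{\left(-21 \right)}}{N{\left(\left(-4\right) \left(-5\right),-134 \right)}} = - \frac{125}{33423} + \frac{3 \left(-21\right)}{175} = \left(-125\right) \frac{1}{33423} - \frac{9}{25} = - \frac{125}{33423} - \frac{9}{25} = - \frac{303932}{835575}$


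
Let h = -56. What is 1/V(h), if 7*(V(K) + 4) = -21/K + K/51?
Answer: -2856/11719 ≈ -0.24371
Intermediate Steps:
V(K) = -4 - 3/K + K/357 (V(K) = -4 + (-21/K + K/51)/7 = -4 + (-3/K + K/357) = -4 - 3/K + K/357)
1/V(h) = 1/(-4 - 3/(-56) + (1/357)*(-56)) = 1/(-4 - 3*(-1/56) - 8/51) = 1/(-4 + 3/56 - 8/51) = 1/(-11719/2856) = -2856/11719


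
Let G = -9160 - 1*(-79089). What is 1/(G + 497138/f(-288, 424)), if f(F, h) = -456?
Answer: 228/15695243 ≈ 1.4527e-5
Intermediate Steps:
G = 69929 (G = -9160 + 79089 = 69929)
1/(G + 497138/f(-288, 424)) = 1/(69929 + 497138/(-456)) = 1/(69929 + 497138*(-1/456)) = 1/(69929 - 248569/228) = 1/(15695243/228) = 228/15695243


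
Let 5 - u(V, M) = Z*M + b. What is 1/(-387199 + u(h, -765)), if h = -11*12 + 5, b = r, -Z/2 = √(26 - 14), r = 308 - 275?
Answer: -387227/149916658729 + 3060*√3/149916658729 ≈ -2.5476e-6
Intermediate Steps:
r = 33
Z = -4*√3 (Z = -2*√(26 - 14) = -4*√3 ≈ -6.9282)
b = 33
h = -127 (h = -132 + 5 = -127)
u(V, M) = -28 + 4*M*√3 (u(V, M) = 5 - ((-4*√3)*M + 33) = 5 - (-4*M*√3 + 33) = 5 - (33 - 4*M*√3) = 5 + (-33 + 4*M*√3) = -28 + 4*M*√3)
1/(-387199 + u(h, -765)) = 1/(-387199 + (-28 + 4*(-765)*√3)) = 1/(-387199 + (-28 - 3060*√3)) = 1/(-387227 - 3060*√3)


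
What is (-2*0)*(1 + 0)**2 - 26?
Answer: -26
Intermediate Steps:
(-2*0)*(1 + 0)**2 - 26 = 0*1**2 - 26 = 0*1 - 26 = 0 - 26 = -26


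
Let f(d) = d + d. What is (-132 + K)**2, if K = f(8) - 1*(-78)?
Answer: 1444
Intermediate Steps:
f(d) = 2*d
K = 94 (K = 2*8 - 1*(-78) = 16 + 78 = 94)
(-132 + K)**2 = (-132 + 94)**2 = (-38)**2 = 1444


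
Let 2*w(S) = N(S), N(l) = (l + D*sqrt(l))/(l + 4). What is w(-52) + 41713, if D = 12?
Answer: 1001125/24 - I*sqrt(13)/4 ≈ 41714.0 - 0.90139*I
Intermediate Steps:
N(l) = (l + 12*sqrt(l))/(4 + l) (N(l) = (l + 12*sqrt(l))/(l + 4) = (l + 12*sqrt(l))/(4 + l))
w(S) = (S + 12*sqrt(S))/(2*(4 + S)) (w(S) = ((S + 12*sqrt(S))/(4 + S))/2 = (S + 12*sqrt(S))/(2*(4 + S)))
w(-52) + 41713 = (-52 + 12*sqrt(-52))/(2*(4 - 52)) + 41713 = (1/2)*(-52 + 12*(2*I*sqrt(13)))/(-48) + 41713 = (1/2)*(-1/48)*(-52 + 24*I*sqrt(13)) + 41713 = (13/24 - I*sqrt(13)/4) + 41713 = 1001125/24 - I*sqrt(13)/4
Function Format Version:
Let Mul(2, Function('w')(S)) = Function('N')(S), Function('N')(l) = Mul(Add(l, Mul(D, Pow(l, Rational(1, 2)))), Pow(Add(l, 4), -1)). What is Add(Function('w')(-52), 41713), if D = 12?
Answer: Add(Rational(1001125, 24), Mul(Rational(-1, 4), I, Pow(13, Rational(1, 2)))) ≈ Add(41714., Mul(-0.90139, I))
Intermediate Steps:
Function('N')(l) = Mul(Pow(Add(4, l), -1), Add(l, Mul(12, Pow(l, Rational(1, 2))))) (Function('N')(l) = Mul(Add(l, Mul(12, Pow(l, Rational(1, 2)))), Pow(Add(l, 4), -1)) = Mul(Add(l, Mul(12, Pow(l, Rational(1, 2)))), Pow(Add(4, l), -1)) = Mul(Pow(Add(4, l), -1), Add(l, Mul(12, Pow(l, Rational(1, 2))))))
Function('w')(S) = Mul(Rational(1, 2), Pow(Add(4, S), -1), Add(S, Mul(12, Pow(S, Rational(1, 2))))) (Function('w')(S) = Mul(Rational(1, 2), Mul(Pow(Add(4, S), -1), Add(S, Mul(12, Pow(S, Rational(1, 2)))))) = Mul(Rational(1, 2), Pow(Add(4, S), -1), Add(S, Mul(12, Pow(S, Rational(1, 2))))))
Add(Function('w')(-52), 41713) = Add(Mul(Rational(1, 2), Pow(Add(4, -52), -1), Add(-52, Mul(12, Pow(-52, Rational(1, 2))))), 41713) = Add(Mul(Rational(1, 2), Pow(-48, -1), Add(-52, Mul(12, Mul(2, I, Pow(13, Rational(1, 2)))))), 41713) = Add(Mul(Rational(1, 2), Rational(-1, 48), Add(-52, Mul(24, I, Pow(13, Rational(1, 2))))), 41713) = Add(Add(Rational(13, 24), Mul(Rational(-1, 4), I, Pow(13, Rational(1, 2)))), 41713) = Add(Rational(1001125, 24), Mul(Rational(-1, 4), I, Pow(13, Rational(1, 2))))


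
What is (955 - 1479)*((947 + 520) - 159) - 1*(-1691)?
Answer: -683701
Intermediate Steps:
(955 - 1479)*((947 + 520) - 159) - 1*(-1691) = -524*(1467 - 159) + 1691 = -524*1308 + 1691 = -685392 + 1691 = -683701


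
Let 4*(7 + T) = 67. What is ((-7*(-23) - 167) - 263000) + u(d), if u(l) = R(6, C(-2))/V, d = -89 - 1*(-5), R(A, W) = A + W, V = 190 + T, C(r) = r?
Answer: -210141778/799 ≈ -2.6301e+5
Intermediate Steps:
T = 39/4 (T = -7 + (1/4)*67 = -7 + 67/4 = 39/4 ≈ 9.7500)
V = 799/4 (V = 190 + 39/4 = 799/4 ≈ 199.75)
d = -84 (d = -89 + 5 = -84)
u(l) = 16/799 (u(l) = (6 - 2)/(799/4) = 4*(4/799) = 16/799)
((-7*(-23) - 167) - 263000) + u(d) = ((-7*(-23) - 167) - 263000) + 16/799 = ((161 - 167) - 263000) + 16/799 = (-6 - 263000) + 16/799 = -263006 + 16/799 = -210141778/799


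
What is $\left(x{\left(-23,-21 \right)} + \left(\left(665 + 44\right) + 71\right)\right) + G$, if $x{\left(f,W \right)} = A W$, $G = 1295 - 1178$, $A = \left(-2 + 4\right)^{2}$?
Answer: $813$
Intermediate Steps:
$A = 4$ ($A = 2^{2} = 4$)
$G = 117$ ($G = 1295 - 1178 = 117$)
$x{\left(f,W \right)} = 4 W$
$\left(x{\left(-23,-21 \right)} + \left(\left(665 + 44\right) + 71\right)\right) + G = \left(4 \left(-21\right) + \left(\left(665 + 44\right) + 71\right)\right) + 117 = \left(-84 + \left(709 + 71\right)\right) + 117 = \left(-84 + 780\right) + 117 = 696 + 117 = 813$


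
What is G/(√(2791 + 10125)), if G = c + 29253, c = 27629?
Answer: 28441*√3229/3229 ≈ 500.51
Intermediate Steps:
G = 56882 (G = 27629 + 29253 = 56882)
G/(√(2791 + 10125)) = 56882/(√(2791 + 10125)) = 56882/(√12916) = 56882/((2*√3229)) = 56882*(√3229/6458) = 28441*√3229/3229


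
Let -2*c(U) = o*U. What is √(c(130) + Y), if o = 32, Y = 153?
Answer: I*√1927 ≈ 43.898*I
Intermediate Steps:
c(U) = -16*U
√(c(130) + Y) = √(-16*130 + 153) = √(-2080 + 153) = √(-1927) = I*√1927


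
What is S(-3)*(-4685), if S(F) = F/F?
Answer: -4685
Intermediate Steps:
S(F) = 1
S(-3)*(-4685) = 1*(-4685) = -4685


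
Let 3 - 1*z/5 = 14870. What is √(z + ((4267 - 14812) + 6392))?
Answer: 2*I*√19622 ≈ 280.16*I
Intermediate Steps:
z = -74335 (z = 15 - 5*14870 = 15 - 74350 = -74335)
√(z + ((4267 - 14812) + 6392)) = √(-74335 + ((4267 - 14812) + 6392)) = √(-74335 + (-10545 + 6392)) = √(-74335 - 4153) = √(-78488) = 2*I*√19622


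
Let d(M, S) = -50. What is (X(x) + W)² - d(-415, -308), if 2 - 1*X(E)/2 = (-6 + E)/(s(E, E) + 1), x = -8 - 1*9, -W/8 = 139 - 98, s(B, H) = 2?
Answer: 857926/9 ≈ 95325.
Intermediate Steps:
W = -328 (W = -8*(139 - 98) = -8*41 = -328)
x = -17 (x = -8 - 9 = -17)
X(E) = 8 - 2*E/3 (X(E) = 4 - 2*(-6 + E)/(2 + 1) = 4 - 2*(-6 + E)/3 = 4 - 2*(-2 + E/3) = 4 + (4 - 2*E/3) = 8 - 2*E/3)
(X(x) + W)² - d(-415, -308) = ((8 - ⅔*(-17)) - 328)² - 1*(-50) = ((8 + 34/3) - 328)² + 50 = (58/3 - 328)² + 50 = (-926/3)² + 50 = 857476/9 + 50 = 857926/9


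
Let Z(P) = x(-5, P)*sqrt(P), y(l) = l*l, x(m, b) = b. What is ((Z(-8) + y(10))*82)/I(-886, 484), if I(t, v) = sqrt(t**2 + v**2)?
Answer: 4100*sqrt(254813)/254813 - 656*I*sqrt(509626)/254813 ≈ 8.1222 - 1.8378*I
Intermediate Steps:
y(l) = l**2
Z(P) = P**(3/2) (Z(P) = P*sqrt(P) = P**(3/2))
((Z(-8) + y(10))*82)/I(-886, 484) = (((-8)**(3/2) + 10**2)*82)/(sqrt((-886)**2 + 484**2)) = ((-16*I*sqrt(2) + 100)*82)/(sqrt(784996 + 234256)) = ((100 - 16*I*sqrt(2))*82)/(sqrt(1019252)) = (8200 - 1312*I*sqrt(2))/((2*sqrt(254813))) = (8200 - 1312*I*sqrt(2))*(sqrt(254813)/509626) = sqrt(254813)*(8200 - 1312*I*sqrt(2))/509626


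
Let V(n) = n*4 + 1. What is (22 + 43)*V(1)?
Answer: 325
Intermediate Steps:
V(n) = 1 + 4*n (V(n) = 4*n + 1 = 1 + 4*n)
(22 + 43)*V(1) = (22 + 43)*(1 + 4*1) = 65*(1 + 4) = 65*5 = 325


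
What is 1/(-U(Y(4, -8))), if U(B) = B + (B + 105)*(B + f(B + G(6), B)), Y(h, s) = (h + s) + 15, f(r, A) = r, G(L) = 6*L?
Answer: -1/6739 ≈ -0.00014839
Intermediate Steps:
Y(h, s) = 15 + h + s
U(B) = B + (36 + 2*B)*(105 + B) (U(B) = B + (B + 105)*(B + (B + 6*6)) = B + (105 + B)*(B + (B + 36)) = B + (105 + B)*(B + (36 + B)) = B + (105 + B)*(36 + 2*B) = B + (36 + 2*B)*(105 + B))
1/(-U(Y(4, -8))) = 1/(-(3780 + 2*(15 + 4 - 8)² + 247*(15 + 4 - 8))) = 1/(-(3780 + 2*11² + 247*11)) = 1/(-(3780 + 2*121 + 2717)) = 1/(-(3780 + 242 + 2717)) = 1/(-1*6739) = 1/(-6739) = -1/6739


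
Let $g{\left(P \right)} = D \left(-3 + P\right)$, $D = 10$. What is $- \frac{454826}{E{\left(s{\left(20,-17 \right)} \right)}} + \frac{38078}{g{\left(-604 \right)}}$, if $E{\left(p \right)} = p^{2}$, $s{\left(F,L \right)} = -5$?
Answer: $- \frac{276174577}{15175} \approx -18199.0$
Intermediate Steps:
$g{\left(P \right)} = -30 + 10 P$ ($g{\left(P \right)} = 10 \left(-3 + P\right) = -30 + 10 P$)
$- \frac{454826}{E{\left(s{\left(20,-17 \right)} \right)}} + \frac{38078}{g{\left(-604 \right)}} = - \frac{454826}{\left(-5\right)^{2}} + \frac{38078}{-30 + 10 \left(-604\right)} = - \frac{454826}{25} + \frac{38078}{-30 - 6040} = \left(-454826\right) \frac{1}{25} + \frac{38078}{-6070} = - \frac{454826}{25} + 38078 \left(- \frac{1}{6070}\right) = - \frac{454826}{25} - \frac{19039}{3035} = - \frac{276174577}{15175}$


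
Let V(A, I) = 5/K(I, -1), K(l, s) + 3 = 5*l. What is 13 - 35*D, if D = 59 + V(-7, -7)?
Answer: -77801/38 ≈ -2047.4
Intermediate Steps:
K(l, s) = -3 + 5*l
V(A, I) = 5/(-3 + 5*I)
D = 2237/38 (D = 59 + 5/(-3 + 5*(-7)) = 59 + 5/(-3 - 35) = 59 + 5/(-38) = 59 + 5*(-1/38) = 59 - 5/38 = 2237/38 ≈ 58.868)
13 - 35*D = 13 - 35*2237/38 = 13 - 78295/38 = -77801/38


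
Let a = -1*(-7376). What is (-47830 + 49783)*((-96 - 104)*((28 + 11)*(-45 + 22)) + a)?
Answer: 364773528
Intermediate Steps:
a = 7376
(-47830 + 49783)*((-96 - 104)*((28 + 11)*(-45 + 22)) + a) = (-47830 + 49783)*((-96 - 104)*((28 + 11)*(-45 + 22)) + 7376) = 1953*(-7800*(-23) + 7376) = 1953*(-200*(-897) + 7376) = 1953*(179400 + 7376) = 1953*186776 = 364773528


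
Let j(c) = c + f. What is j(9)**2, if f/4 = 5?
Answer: 841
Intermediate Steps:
f = 20 (f = 4*5 = 20)
j(c) = 20 + c (j(c) = c + 20 = 20 + c)
j(9)**2 = (20 + 9)**2 = 29**2 = 841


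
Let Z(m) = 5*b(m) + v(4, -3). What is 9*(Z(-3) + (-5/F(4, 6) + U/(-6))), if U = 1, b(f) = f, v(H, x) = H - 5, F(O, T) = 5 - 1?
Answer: -627/4 ≈ -156.75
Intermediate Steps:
F(O, T) = 4
v(H, x) = -5 + H
Z(m) = -1 + 5*m (Z(m) = 5*m + (-5 + 4) = 5*m - 1 = -1 + 5*m)
9*(Z(-3) + (-5/F(4, 6) + U/(-6))) = 9*((-1 + 5*(-3)) + (-5/4 + 1/(-6))) = 9*((-1 - 15) + (-5*¼ + 1*(-⅙))) = 9*(-16 + (-5/4 - ⅙)) = 9*(-16 - 17/12) = 9*(-209/12) = -627/4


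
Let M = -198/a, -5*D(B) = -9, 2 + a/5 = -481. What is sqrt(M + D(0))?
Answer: sqrt(48783)/161 ≈ 1.3719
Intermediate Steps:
a = -2415 (a = -10 + 5*(-481) = -10 - 2405 = -2415)
D(B) = 9/5 (D(B) = -1/5*(-9) = 9/5)
M = 66/805 (M = -198/(-2415) = -198*(-1/2415) = 66/805 ≈ 0.081988)
sqrt(M + D(0)) = sqrt(66/805 + 9/5) = sqrt(303/161) = sqrt(48783)/161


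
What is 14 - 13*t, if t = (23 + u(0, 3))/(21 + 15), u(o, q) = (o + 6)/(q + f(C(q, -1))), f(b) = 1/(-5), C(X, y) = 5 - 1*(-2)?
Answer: 310/63 ≈ 4.9206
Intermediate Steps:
C(X, y) = 7 (C(X, y) = 5 + 2 = 7)
f(b) = -1/5
u(o, q) = (6 + o)/(-1/5 + q) (u(o, q) = (o + 6)/(q - 1/5) = (6 + o)/(-1/5 + q))
t = 44/63 (t = (23 + 5*(6 + 0)/(-1 + 5*3))/(21 + 15) = (23 + 5*6/(-1 + 15))/36 = (23 + 5*6/14)*(1/36) = (23 + 5*(1/14)*6)*(1/36) = (23 + 15/7)*(1/36) = (176/7)*(1/36) = 44/63 ≈ 0.69841)
14 - 13*t = 14 - 13*44/63 = 14 - 572/63 = 310/63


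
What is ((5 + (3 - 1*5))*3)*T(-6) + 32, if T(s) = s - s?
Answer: 32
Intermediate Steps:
T(s) = 0
((5 + (3 - 1*5))*3)*T(-6) + 32 = ((5 + (3 - 1*5))*3)*0 + 32 = ((5 + (3 - 5))*3)*0 + 32 = ((5 - 2)*3)*0 + 32 = (3*3)*0 + 32 = 9*0 + 32 = 0 + 32 = 32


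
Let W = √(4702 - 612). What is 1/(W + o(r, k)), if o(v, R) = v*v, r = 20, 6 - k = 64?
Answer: 40/15591 - √4090/155910 ≈ 0.0021554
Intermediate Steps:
k = -58 (k = 6 - 1*64 = 6 - 64 = -58)
o(v, R) = v²
W = √4090 ≈ 63.953
1/(W + o(r, k)) = 1/(√4090 + 20²) = 1/(√4090 + 400) = 1/(400 + √4090)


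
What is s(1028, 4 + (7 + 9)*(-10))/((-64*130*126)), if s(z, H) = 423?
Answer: -47/116480 ≈ -0.00040350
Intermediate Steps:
s(1028, 4 + (7 + 9)*(-10))/((-64*130*126)) = 423/((-64*130*126)) = 423/((-8320*126)) = 423/(-1048320) = 423*(-1/1048320) = -47/116480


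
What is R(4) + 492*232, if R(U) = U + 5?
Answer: 114153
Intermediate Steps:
R(U) = 5 + U
R(4) + 492*232 = (5 + 4) + 492*232 = 9 + 114144 = 114153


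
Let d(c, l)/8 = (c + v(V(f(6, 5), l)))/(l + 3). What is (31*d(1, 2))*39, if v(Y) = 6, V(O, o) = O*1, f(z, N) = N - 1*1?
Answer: 67704/5 ≈ 13541.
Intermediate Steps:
f(z, N) = -1 + N (f(z, N) = N - 1 = -1 + N)
V(O, o) = O
d(c, l) = 8*(6 + c)/(3 + l) (d(c, l) = 8*((c + 6)/(l + 3)) = 8*((6 + c)/(3 + l)) = 8*(6 + c)/(3 + l))
(31*d(1, 2))*39 = (31*(8*(6 + 1)/(3 + 2)))*39 = (31*(8*7/5))*39 = (31*(8*(⅕)*7))*39 = (31*(56/5))*39 = (1736/5)*39 = 67704/5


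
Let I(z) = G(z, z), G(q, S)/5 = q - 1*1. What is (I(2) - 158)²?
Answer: 23409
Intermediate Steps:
G(q, S) = -5 + 5*q (G(q, S) = 5*(q - 1*1) = 5*(q - 1) = 5*(-1 + q) = -5 + 5*q)
I(z) = -5 + 5*z
(I(2) - 158)² = ((-5 + 5*2) - 158)² = ((-5 + 10) - 158)² = (5 - 158)² = (-153)² = 23409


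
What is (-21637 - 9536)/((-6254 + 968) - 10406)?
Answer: 31173/15692 ≈ 1.9866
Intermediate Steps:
(-21637 - 9536)/((-6254 + 968) - 10406) = -31173/(-5286 - 10406) = -31173/(-15692) = -31173*(-1/15692) = 31173/15692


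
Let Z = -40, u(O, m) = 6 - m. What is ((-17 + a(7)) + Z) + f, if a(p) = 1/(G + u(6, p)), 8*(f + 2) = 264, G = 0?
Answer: -27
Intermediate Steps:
f = 31 (f = -2 + (⅛)*264 = -2 + 33 = 31)
a(p) = 1/(6 - p) (a(p) = 1/(0 + (6 - p)) = 1/(6 - p))
((-17 + a(7)) + Z) + f = ((-17 - 1/(-6 + 7)) - 40) + 31 = ((-17 - 1/1) - 40) + 31 = ((-17 - 1*1) - 40) + 31 = ((-17 - 1) - 40) + 31 = (-18 - 40) + 31 = -58 + 31 = -27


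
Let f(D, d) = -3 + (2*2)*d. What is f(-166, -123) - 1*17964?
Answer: -18459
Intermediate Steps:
f(D, d) = -3 + 4*d
f(-166, -123) - 1*17964 = (-3 + 4*(-123)) - 1*17964 = (-3 - 492) - 17964 = -495 - 17964 = -18459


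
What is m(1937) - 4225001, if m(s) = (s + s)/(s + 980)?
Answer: -12324324043/2917 ≈ -4.2250e+6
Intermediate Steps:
m(s) = 2*s/(980 + s) (m(s) = (2*s)/(980 + s) = 2*s/(980 + s))
m(1937) - 4225001 = 2*1937/(980 + 1937) - 4225001 = 2*1937/2917 - 4225001 = 2*1937*(1/2917) - 4225001 = 3874/2917 - 4225001 = -12324324043/2917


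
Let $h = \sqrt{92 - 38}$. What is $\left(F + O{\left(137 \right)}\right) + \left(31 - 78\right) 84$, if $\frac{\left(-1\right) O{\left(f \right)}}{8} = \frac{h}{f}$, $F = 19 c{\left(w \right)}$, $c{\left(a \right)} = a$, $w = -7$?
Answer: $-4081 - \frac{24 \sqrt{6}}{137} \approx -4081.4$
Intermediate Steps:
$h = 3 \sqrt{6}$ ($h = \sqrt{54} = 3 \sqrt{6} \approx 7.3485$)
$F = -133$ ($F = 19 \left(-7\right) = -133$)
$O{\left(f \right)} = - \frac{24 \sqrt{6}}{f}$ ($O{\left(f \right)} = - 8 \frac{3 \sqrt{6}}{f} = - \frac{24 \sqrt{6}}{f}$)
$\left(F + O{\left(137 \right)}\right) + \left(31 - 78\right) 84 = \left(-133 - \frac{24 \sqrt{6}}{137}\right) + \left(31 - 78\right) 84 = \left(-133 - 24 \sqrt{6} \cdot \frac{1}{137}\right) - 3948 = \left(-133 - \frac{24 \sqrt{6}}{137}\right) - 3948 = -4081 - \frac{24 \sqrt{6}}{137}$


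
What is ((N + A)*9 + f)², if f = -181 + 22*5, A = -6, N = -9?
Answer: 42436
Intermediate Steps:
f = -71 (f = -181 + 110 = -71)
((N + A)*9 + f)² = ((-9 - 6)*9 - 71)² = (-15*9 - 71)² = (-135 - 71)² = (-206)² = 42436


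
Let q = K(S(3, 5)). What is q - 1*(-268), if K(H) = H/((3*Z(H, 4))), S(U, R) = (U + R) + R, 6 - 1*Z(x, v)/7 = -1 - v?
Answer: 61921/231 ≈ 268.06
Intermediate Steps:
Z(x, v) = 49 + 7*v (Z(x, v) = 42 - 7*(-1 - v) = 42 + (7 + 7*v) = 49 + 7*v)
S(U, R) = U + 2*R (S(U, R) = (R + U) + R = U + 2*R)
K(H) = H/231 (K(H) = H/((3*(49 + 7*4))) = H/((3*(49 + 28))) = H/((3*77)) = H/231)
q = 13/231 (q = (3 + 2*5)/231 = (3 + 10)/231 = (1/231)*13 = 13/231 ≈ 0.056277)
q - 1*(-268) = 13/231 - 1*(-268) = 13/231 + 268 = 61921/231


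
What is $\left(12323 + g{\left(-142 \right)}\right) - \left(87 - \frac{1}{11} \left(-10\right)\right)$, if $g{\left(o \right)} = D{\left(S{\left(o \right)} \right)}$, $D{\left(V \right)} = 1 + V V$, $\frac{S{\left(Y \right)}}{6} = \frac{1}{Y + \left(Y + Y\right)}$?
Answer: $\frac{678503488}{55451} \approx 12236.0$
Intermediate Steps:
$S{\left(Y \right)} = \frac{2}{Y}$ ($S{\left(Y \right)} = \frac{6}{Y + \left(Y + Y\right)} = \frac{6}{Y + 2 Y} = \frac{6}{3 Y} = 6 \frac{1}{3 Y} = \frac{2}{Y}$)
$D{\left(V \right)} = 1 + V^{2}$
$g{\left(o \right)} = 1 + \frac{4}{o^{2}}$ ($g{\left(o \right)} = 1 + \left(\frac{2}{o}\right)^{2} = 1 + \frac{4}{o^{2}}$)
$\left(12323 + g{\left(-142 \right)}\right) - \left(87 - \frac{1}{11} \left(-10\right)\right) = \left(12323 + \left(1 + \frac{4}{20164}\right)\right) - \left(87 - \frac{1}{11} \left(-10\right)\right) = \left(12323 + \left(1 + 4 \cdot \frac{1}{20164}\right)\right) + \left(-87 + \frac{1}{11} \left(-10\right)\right) = \left(12323 + \left(1 + \frac{1}{5041}\right)\right) - \frac{967}{11} = \left(12323 + \frac{5042}{5041}\right) - \frac{967}{11} = \frac{62125285}{5041} - \frac{967}{11} = \frac{678503488}{55451}$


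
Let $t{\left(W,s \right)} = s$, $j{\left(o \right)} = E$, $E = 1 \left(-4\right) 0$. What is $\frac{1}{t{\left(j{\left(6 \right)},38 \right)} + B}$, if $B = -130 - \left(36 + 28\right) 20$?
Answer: $- \frac{1}{1372} \approx -0.00072886$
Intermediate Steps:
$E = 0$ ($E = \left(-4\right) 0 = 0$)
$j{\left(o \right)} = 0$
$B = -1410$ ($B = -130 - 64 \cdot 20 = -130 - 1280 = -1410$)
$\frac{1}{t{\left(j{\left(6 \right)},38 \right)} + B} = \frac{1}{38 - 1410} = \frac{1}{-1372} = - \frac{1}{1372}$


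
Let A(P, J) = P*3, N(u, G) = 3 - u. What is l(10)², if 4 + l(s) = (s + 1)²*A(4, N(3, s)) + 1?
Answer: 2099601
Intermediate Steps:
A(P, J) = 3*P
l(s) = -3 + 12*(1 + s)² (l(s) = -4 + ((s + 1)²*(3*4) + 1) = -4 + ((1 + s)²*12 + 1) = -4 + (12*(1 + s)² + 1) = -4 + (1 + 12*(1 + s)²) = -3 + 12*(1 + s)²)
l(10)² = (-3 + 12*(1 + 10)²)² = (-3 + 12*11²)² = (-3 + 12*121)² = (-3 + 1452)² = 1449² = 2099601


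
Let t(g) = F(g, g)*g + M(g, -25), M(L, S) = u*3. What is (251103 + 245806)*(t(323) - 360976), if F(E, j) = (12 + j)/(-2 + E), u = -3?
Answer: -57526151173820/321 ≈ -1.7921e+11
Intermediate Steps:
F(E, j) = (12 + j)/(-2 + E)
M(L, S) = -9 (M(L, S) = -3*3 = -9)
t(g) = -9 + g*(12 + g)/(-2 + g) (t(g) = ((12 + g)/(-2 + g))*g - 9 = g*(12 + g)/(-2 + g) - 9 = -9 + g*(12 + g)/(-2 + g))
(251103 + 245806)*(t(323) - 360976) = (251103 + 245806)*((18 + 323² + 3*323)/(-2 + 323) - 360976) = 496909*((18 + 104329 + 969)/321 - 360976) = 496909*((1/321)*105316 - 360976) = 496909*(105316/321 - 360976) = 496909*(-115767980/321) = -57526151173820/321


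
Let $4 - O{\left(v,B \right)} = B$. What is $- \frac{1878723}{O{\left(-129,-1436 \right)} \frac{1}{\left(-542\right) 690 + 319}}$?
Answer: $\frac{78000612767}{160} \approx 4.875 \cdot 10^{8}$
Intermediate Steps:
$O{\left(v,B \right)} = 4 - B$
$- \frac{1878723}{O{\left(-129,-1436 \right)} \frac{1}{\left(-542\right) 690 + 319}} = - \frac{1878723}{\left(4 - -1436\right) \frac{1}{\left(-542\right) 690 + 319}} = - \frac{1878723}{\left(4 + 1436\right) \frac{1}{-373980 + 319}} = - \frac{1878723}{1440 \frac{1}{-373661}} = - \frac{1878723}{1440 \left(- \frac{1}{373661}\right)} = - \frac{1878723}{- \frac{1440}{373661}} = \left(-1878723\right) \left(- \frac{373661}{1440}\right) = \frac{78000612767}{160}$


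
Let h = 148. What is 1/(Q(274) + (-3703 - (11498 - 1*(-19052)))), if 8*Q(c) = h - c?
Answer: -4/137075 ≈ -2.9181e-5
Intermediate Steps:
Q(c) = 37/2 - c/8 (Q(c) = (148 - c)/8 = 37/2 - c/8)
1/(Q(274) + (-3703 - (11498 - 1*(-19052)))) = 1/((37/2 - 1/8*274) + (-3703 - (11498 - 1*(-19052)))) = 1/((37/2 - 137/4) + (-3703 - (11498 + 19052))) = 1/(-63/4 + (-3703 - 1*30550)) = 1/(-63/4 + (-3703 - 30550)) = 1/(-63/4 - 34253) = 1/(-137075/4) = -4/137075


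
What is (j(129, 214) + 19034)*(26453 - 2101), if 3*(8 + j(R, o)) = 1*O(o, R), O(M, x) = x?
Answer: 464368288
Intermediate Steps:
j(R, o) = -8 + R/3 (j(R, o) = -8 + (1*R)/3 = -8 + R/3)
(j(129, 214) + 19034)*(26453 - 2101) = ((-8 + (1/3)*129) + 19034)*(26453 - 2101) = ((-8 + 43) + 19034)*24352 = (35 + 19034)*24352 = 19069*24352 = 464368288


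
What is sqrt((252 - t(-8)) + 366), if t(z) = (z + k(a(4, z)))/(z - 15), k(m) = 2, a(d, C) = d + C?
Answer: 8*sqrt(5106)/23 ≈ 24.854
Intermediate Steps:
a(d, C) = C + d
t(z) = (2 + z)/(-15 + z) (t(z) = (z + 2)/(z - 15) = (2 + z)/(-15 + z))
sqrt((252 - t(-8)) + 366) = sqrt((252 - (2 - 8)/(-15 - 8)) + 366) = sqrt((252 - (-6)/(-23)) + 366) = sqrt((252 - (-1)*(-6)/23) + 366) = sqrt((252 - 1*6/23) + 366) = sqrt((252 - 6/23) + 366) = sqrt(5790/23 + 366) = sqrt(14208/23) = 8*sqrt(5106)/23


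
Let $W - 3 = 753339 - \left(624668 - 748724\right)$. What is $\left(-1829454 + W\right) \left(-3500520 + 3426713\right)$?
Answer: $70268397192$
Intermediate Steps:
$W = 877398$ ($W = 3 + \left(753339 - \left(624668 - 748724\right)\right) = 3 + \left(753339 - -124056\right) = 3 + \left(753339 + 124056\right) = 3 + 877395 = 877398$)
$\left(-1829454 + W\right) \left(-3500520 + 3426713\right) = \left(-1829454 + 877398\right) \left(-3500520 + 3426713\right) = \left(-952056\right) \left(-73807\right) = 70268397192$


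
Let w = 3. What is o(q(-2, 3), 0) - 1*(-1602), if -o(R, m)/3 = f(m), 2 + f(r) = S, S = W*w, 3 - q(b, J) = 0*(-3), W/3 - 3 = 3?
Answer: 1446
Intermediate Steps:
W = 18 (W = 9 + 3*3 = 9 + 9 = 18)
q(b, J) = 3 (q(b, J) = 3 - 0*(-3) = 3 - 1*0 = 3 + 0 = 3)
S = 54 (S = 18*3 = 54)
f(r) = 52 (f(r) = -2 + 54 = 52)
o(R, m) = -156 (o(R, m) = -3*52 = -156)
o(q(-2, 3), 0) - 1*(-1602) = -156 - 1*(-1602) = -156 + 1602 = 1446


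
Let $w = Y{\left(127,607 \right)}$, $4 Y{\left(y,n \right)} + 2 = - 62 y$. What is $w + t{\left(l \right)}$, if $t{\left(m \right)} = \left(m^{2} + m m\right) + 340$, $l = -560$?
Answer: $625571$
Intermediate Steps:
$Y{\left(y,n \right)} = - \frac{1}{2} - \frac{31 y}{2}$ ($Y{\left(y,n \right)} = - \frac{1}{2} + \frac{\left(-62\right) y}{4} = - \frac{1}{2} - \frac{31 y}{2}$)
$t{\left(m \right)} = 340 + 2 m^{2}$ ($t{\left(m \right)} = \left(m^{2} + m^{2}\right) + 340 = 2 m^{2} + 340 = 340 + 2 m^{2}$)
$w = -1969$ ($w = - \frac{1}{2} - \frac{3937}{2} = -1969$)
$w + t{\left(l \right)} = -1969 + \left(340 + 2 \left(-560\right)^{2}\right) = -1969 + \left(340 + 2 \cdot 313600\right) = -1969 + \left(340 + 627200\right) = -1969 + 627540 = 625571$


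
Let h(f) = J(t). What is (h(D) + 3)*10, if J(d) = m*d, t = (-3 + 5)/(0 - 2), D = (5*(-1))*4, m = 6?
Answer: -30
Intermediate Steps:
D = -20 (D = -5*4 = -20)
t = -1 (t = 2/(-2) = 2*(-½) = -1)
J(d) = 6*d
h(f) = -6 (h(f) = 6*(-1) = -6)
(h(D) + 3)*10 = (-6 + 3)*10 = -3*10 = -30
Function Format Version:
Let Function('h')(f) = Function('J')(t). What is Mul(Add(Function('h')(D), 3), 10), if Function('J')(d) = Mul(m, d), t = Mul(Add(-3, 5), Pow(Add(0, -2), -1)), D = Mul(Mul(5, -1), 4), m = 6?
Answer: -30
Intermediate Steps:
D = -20 (D = Mul(-5, 4) = -20)
t = -1 (t = Mul(2, Pow(-2, -1)) = Mul(2, Rational(-1, 2)) = -1)
Function('J')(d) = Mul(6, d)
Function('h')(f) = -6 (Function('h')(f) = Mul(6, -1) = -6)
Mul(Add(Function('h')(D), 3), 10) = Mul(Add(-6, 3), 10) = Mul(-3, 10) = -30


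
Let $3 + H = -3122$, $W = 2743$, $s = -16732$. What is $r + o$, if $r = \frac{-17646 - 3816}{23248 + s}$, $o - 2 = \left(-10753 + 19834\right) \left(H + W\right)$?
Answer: $- \frac{3767272417}{1086} \approx -3.4689 \cdot 10^{6}$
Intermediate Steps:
$H = -3125$ ($H = -3 - 3122 = -3125$)
$o = -3468940$ ($o = 2 + \left(-10753 + 19834\right) \left(-3125 + 2743\right) = 2 + 9081 \left(-382\right) = 2 - 3468942 = -3468940$)
$r = - \frac{3577}{1086}$ ($r = \frac{-17646 - 3816}{23248 - 16732} = - \frac{21462}{6516} = \left(-21462\right) \frac{1}{6516} = - \frac{3577}{1086} \approx -3.2937$)
$r + o = - \frac{3577}{1086} - 3468940 = - \frac{3767272417}{1086}$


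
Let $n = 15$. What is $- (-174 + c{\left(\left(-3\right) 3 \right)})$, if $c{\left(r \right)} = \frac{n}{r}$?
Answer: $\frac{527}{3} \approx 175.67$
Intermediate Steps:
$c{\left(r \right)} = \frac{15}{r}$
$- (-174 + c{\left(\left(-3\right) 3 \right)}) = - (-174 + \frac{15}{\left(-3\right) 3}) = - (-174 + \frac{15}{-9}) = - (-174 + 15 \left(- \frac{1}{9}\right)) = - (-174 - \frac{5}{3}) = \left(-1\right) \left(- \frac{527}{3}\right) = \frac{527}{3}$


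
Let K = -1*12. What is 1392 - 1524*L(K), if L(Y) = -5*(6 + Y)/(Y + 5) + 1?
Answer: 44796/7 ≈ 6399.4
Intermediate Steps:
K = -12
L(Y) = 1 - 5*(6 + Y)/(5 + Y) (L(Y) = -5*(6 + Y)/(5 + Y) + 1 = 1 - 5*(6 + Y)/(5 + Y))
1392 - 1524*L(K) = 1392 - 1524*(-25 - 4*(-12))/(5 - 12) = 1392 - 1524*(-25 + 48)/(-7) = 1392 - (-1524)*23/7 = 1392 - 1524*(-23/7) = 1392 + 35052/7 = 44796/7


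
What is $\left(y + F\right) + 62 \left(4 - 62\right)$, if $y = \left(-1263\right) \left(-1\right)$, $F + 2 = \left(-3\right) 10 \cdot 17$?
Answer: $-2845$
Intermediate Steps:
$F = -512$ ($F = -2 + \left(-3\right) 10 \cdot 17 = -2 - 510 = -512$)
$y = 1263$
$\left(y + F\right) + 62 \left(4 - 62\right) = \left(1263 - 512\right) + 62 \left(4 - 62\right) = 751 + 62 \left(-58\right) = 751 - 3596 = -2845$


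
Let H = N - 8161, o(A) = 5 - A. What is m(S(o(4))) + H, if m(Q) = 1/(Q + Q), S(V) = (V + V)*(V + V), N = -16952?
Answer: -200903/8 ≈ -25113.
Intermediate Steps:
S(V) = 4*V**2 (S(V) = (2*V)*(2*V) = 4*V**2)
H = -25113 (H = -16952 - 8161 = -25113)
m(Q) = 1/(2*Q)
m(S(o(4))) + H = 1/(2*((4*(5 - 1*4)**2))) - 25113 = 1/(2*((4*(5 - 4)**2))) - 25113 = 1/(2*((4*1**2))) - 25113 = 1/(2*((4*1))) - 25113 = (1/2)/4 - 25113 = (1/2)*(1/4) - 25113 = 1/8 - 25113 = -200903/8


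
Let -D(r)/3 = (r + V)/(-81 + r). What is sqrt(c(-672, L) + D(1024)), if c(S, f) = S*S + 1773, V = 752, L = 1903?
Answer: 3*sqrt(44793581621)/943 ≈ 673.31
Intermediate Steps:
c(S, f) = 1773 + S**2 (c(S, f) = S**2 + 1773 = 1773 + S**2)
D(r) = -3*(752 + r)/(-81 + r) (D(r) = -3*(r + 752)/(-81 + r) = -3*(752 + r)/(-81 + r))
sqrt(c(-672, L) + D(1024)) = sqrt((1773 + (-672)**2) + 3*(-752 - 1*1024)/(-81 + 1024)) = sqrt((1773 + 451584) + 3*(-752 - 1024)/943) = sqrt(453357 + 3*(1/943)*(-1776)) = sqrt(453357 - 5328/943) = sqrt(427510323/943) = 3*sqrt(44793581621)/943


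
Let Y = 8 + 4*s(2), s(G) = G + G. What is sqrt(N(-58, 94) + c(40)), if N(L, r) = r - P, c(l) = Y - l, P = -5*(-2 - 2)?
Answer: sqrt(58) ≈ 7.6158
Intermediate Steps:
s(G) = 2*G
P = 20 (P = -5*(-4) = 20)
Y = 24 (Y = 8 + 4*(2*2) = 8 + 4*4 = 8 + 16 = 24)
c(l) = 24 - l
N(L, r) = -20 + r (N(L, r) = r - 1*20 = r - 20 = -20 + r)
sqrt(N(-58, 94) + c(40)) = sqrt((-20 + 94) + (24 - 1*40)) = sqrt(74 + (24 - 40)) = sqrt(74 - 16) = sqrt(58)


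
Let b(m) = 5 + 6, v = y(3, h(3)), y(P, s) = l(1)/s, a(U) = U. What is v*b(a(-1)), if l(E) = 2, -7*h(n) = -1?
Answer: 154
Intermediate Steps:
h(n) = ⅐ (h(n) = -⅐*(-1) = ⅐)
y(P, s) = 2/s
v = 14 (v = 2/(⅐) = 2*7 = 14)
b(m) = 11
v*b(a(-1)) = 14*11 = 154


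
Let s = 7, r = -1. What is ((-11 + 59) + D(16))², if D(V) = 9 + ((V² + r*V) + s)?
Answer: 92416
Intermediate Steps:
D(V) = 16 + V² - V (D(V) = 9 + ((V² - V) + 7) = 9 + (7 + V² - V) = 16 + V² - V)
((-11 + 59) + D(16))² = ((-11 + 59) + (16 + 16² - 1*16))² = (48 + (16 + 256 - 16))² = (48 + 256)² = 304² = 92416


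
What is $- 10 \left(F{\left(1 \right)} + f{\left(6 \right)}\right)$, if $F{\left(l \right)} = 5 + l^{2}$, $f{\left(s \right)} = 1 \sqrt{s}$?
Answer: $-60 - 10 \sqrt{6} \approx -84.495$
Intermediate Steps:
$f{\left(s \right)} = \sqrt{s}$
$- 10 \left(F{\left(1 \right)} + f{\left(6 \right)}\right) = - 10 \left(\left(5 + 1^{2}\right) + \sqrt{6}\right) = - 10 \left(\left(5 + 1\right) + \sqrt{6}\right) = - 10 \left(6 + \sqrt{6}\right) = -60 - 10 \sqrt{6}$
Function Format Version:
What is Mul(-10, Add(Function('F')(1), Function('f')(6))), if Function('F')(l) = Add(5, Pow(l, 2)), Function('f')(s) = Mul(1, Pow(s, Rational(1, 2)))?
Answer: Add(-60, Mul(-10, Pow(6, Rational(1, 2)))) ≈ -84.495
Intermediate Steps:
Function('f')(s) = Pow(s, Rational(1, 2))
Mul(-10, Add(Function('F')(1), Function('f')(6))) = Mul(-10, Add(Add(5, Pow(1, 2)), Pow(6, Rational(1, 2)))) = Mul(-10, Add(Add(5, 1), Pow(6, Rational(1, 2)))) = Mul(-10, Add(6, Pow(6, Rational(1, 2)))) = Add(-60, Mul(-10, Pow(6, Rational(1, 2))))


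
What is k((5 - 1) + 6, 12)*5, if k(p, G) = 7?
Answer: 35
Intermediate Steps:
k((5 - 1) + 6, 12)*5 = 7*5 = 35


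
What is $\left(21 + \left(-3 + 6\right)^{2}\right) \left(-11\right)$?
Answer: $-330$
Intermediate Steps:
$\left(21 + \left(-3 + 6\right)^{2}\right) \left(-11\right) = \left(21 + 3^{2}\right) \left(-11\right) = \left(21 + 9\right) \left(-11\right) = 30 \left(-11\right) = -330$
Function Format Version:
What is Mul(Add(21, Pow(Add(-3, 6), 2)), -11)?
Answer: -330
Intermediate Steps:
Mul(Add(21, Pow(Add(-3, 6), 2)), -11) = Mul(Add(21, Pow(3, 2)), -11) = Mul(Add(21, 9), -11) = Mul(30, -11) = -330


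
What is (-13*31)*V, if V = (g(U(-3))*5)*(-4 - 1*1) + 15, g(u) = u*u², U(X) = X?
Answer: -278070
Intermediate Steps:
g(u) = u³
V = 690 (V = ((-3)³*5)*(-4 - 1*1) + 15 = (-27*5)*(-4 - 1) + 15 = -135*(-5) + 15 = 675 + 15 = 690)
(-13*31)*V = -13*31*690 = -403*690 = -278070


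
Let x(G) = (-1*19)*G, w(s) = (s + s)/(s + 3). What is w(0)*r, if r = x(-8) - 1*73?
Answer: 0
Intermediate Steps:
w(s) = 2*s/(3 + s) (w(s) = (2*s)/(3 + s) = 2*s/(3 + s))
x(G) = -19*G
r = 79 (r = -19*(-8) - 1*73 = 152 - 73 = 79)
w(0)*r = (2*0/(3 + 0))*79 = (2*0/3)*79 = (2*0*(1/3))*79 = 0*79 = 0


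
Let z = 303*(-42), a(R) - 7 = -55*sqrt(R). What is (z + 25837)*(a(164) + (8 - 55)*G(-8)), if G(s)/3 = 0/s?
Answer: 91777 - 1442210*sqrt(41) ≈ -9.1429e+6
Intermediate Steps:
G(s) = 0 (G(s) = 3*(0/s) = 3*0 = 0)
a(R) = 7 - 55*sqrt(R)
z = -12726
(z + 25837)*(a(164) + (8 - 55)*G(-8)) = (-12726 + 25837)*((7 - 110*sqrt(41)) + (8 - 55)*0) = 13111*((7 - 110*sqrt(41)) - 47*0) = 13111*((7 - 110*sqrt(41)) + 0) = 13111*(7 - 110*sqrt(41)) = 91777 - 1442210*sqrt(41)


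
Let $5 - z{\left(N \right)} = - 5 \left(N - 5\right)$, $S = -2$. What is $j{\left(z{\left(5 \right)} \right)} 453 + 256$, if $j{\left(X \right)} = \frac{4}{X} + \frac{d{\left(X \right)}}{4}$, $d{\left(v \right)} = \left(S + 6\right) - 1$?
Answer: $\frac{19163}{20} \approx 958.15$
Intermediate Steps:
$z{\left(N \right)} = -20 + 5 N$ ($z{\left(N \right)} = 5 - - 5 \left(N - 5\right) = 5 - - 5 \left(-5 + N\right) = 5 - \left(25 - 5 N\right) = 5 + \left(-25 + 5 N\right) = -20 + 5 N$)
$d{\left(v \right)} = 3$ ($d{\left(v \right)} = \left(-2 + 6\right) - 1 = 4 - 1 = 3$)
$j{\left(X \right)} = \frac{3}{4} + \frac{4}{X}$ ($j{\left(X \right)} = \frac{4}{X} + \frac{3}{4} = \frac{3}{4} + \frac{4}{X}$)
$j{\left(z{\left(5 \right)} \right)} 453 + 256 = \left(\frac{3}{4} + \frac{4}{-20 + 5 \cdot 5}\right) 453 + 256 = \left(\frac{3}{4} + \frac{4}{-20 + 25}\right) 453 + 256 = \left(\frac{3}{4} + \frac{4}{5}\right) 453 + 256 = \frac{31}{20} \cdot 453 + 256 = \frac{14043}{20} + 256 = \frac{19163}{20}$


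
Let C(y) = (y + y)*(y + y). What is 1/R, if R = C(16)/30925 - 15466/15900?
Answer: -9834150/9240089 ≈ -1.0643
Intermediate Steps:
C(y) = 4*y**2 (C(y) = (2*y)*(2*y) = 4*y**2)
R = -9240089/9834150 (R = (4*16**2)/30925 - 15466/15900 = (4*256)*(1/30925) - 15466*1/15900 = 1024*(1/30925) - 7733/7950 = 1024/30925 - 7733/7950 = -9240089/9834150 ≈ -0.93959)
1/R = 1/(-9240089/9834150) = -9834150/9240089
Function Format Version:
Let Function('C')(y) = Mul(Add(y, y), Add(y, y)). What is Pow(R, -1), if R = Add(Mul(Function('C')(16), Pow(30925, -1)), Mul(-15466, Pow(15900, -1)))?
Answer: Rational(-9834150, 9240089) ≈ -1.0643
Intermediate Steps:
Function('C')(y) = Mul(4, Pow(y, 2)) (Function('C')(y) = Mul(Mul(2, y), Mul(2, y)) = Mul(4, Pow(y, 2)))
R = Rational(-9240089, 9834150) (R = Add(Mul(Mul(4, Pow(16, 2)), Pow(30925, -1)), Mul(-15466, Pow(15900, -1))) = Add(Mul(Mul(4, 256), Rational(1, 30925)), Mul(-15466, Rational(1, 15900))) = Add(Mul(1024, Rational(1, 30925)), Rational(-7733, 7950)) = Add(Rational(1024, 30925), Rational(-7733, 7950)) = Rational(-9240089, 9834150) ≈ -0.93959)
Pow(R, -1) = Pow(Rational(-9240089, 9834150), -1) = Rational(-9834150, 9240089)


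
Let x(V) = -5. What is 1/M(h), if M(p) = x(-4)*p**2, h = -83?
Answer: -1/34445 ≈ -2.9032e-5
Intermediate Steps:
M(p) = -5*p**2
1/M(h) = 1/(-5*(-83)**2) = 1/(-5*6889) = 1/(-34445) = -1/34445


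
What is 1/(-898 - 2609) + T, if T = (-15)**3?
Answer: -11836126/3507 ≈ -3375.0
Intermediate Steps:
T = -3375
1/(-898 - 2609) + T = 1/(-898 - 2609) - 3375 = 1/(-3507) - 3375 = -1/3507 - 3375 = -11836126/3507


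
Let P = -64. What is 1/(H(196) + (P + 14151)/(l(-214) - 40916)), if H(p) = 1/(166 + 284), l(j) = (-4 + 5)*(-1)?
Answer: -6137550/2099411 ≈ -2.9235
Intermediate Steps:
l(j) = -1 (l(j) = 1*(-1) = -1)
H(p) = 1/450
1/(H(196) + (P + 14151)/(l(-214) - 40916)) = 1/(1/450 + (-64 + 14151)/(-1 - 40916)) = 1/(1/450 + 14087/(-40917)) = 1/(1/450 + 14087*(-1/40917)) = 1/(1/450 - 14087/40917) = 1/(-2099411/6137550) = -6137550/2099411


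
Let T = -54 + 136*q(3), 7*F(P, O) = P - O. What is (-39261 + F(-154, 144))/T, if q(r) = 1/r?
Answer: 825375/182 ≈ 4535.0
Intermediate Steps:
F(P, O) = -O/7 + P/7 (F(P, O) = (P - O)/7 = -O/7 + P/7)
T = -26/3 (T = -54 + 136/3 = -26/3 ≈ -8.6667)
(-39261 + F(-154, 144))/T = (-39261 + (-⅐*144 + (⅐)*(-154)))/(-26/3) = (-39261 + (-144/7 - 22))*(-3/26) = (-39261 - 298/7)*(-3/26) = -275125/7*(-3/26) = 825375/182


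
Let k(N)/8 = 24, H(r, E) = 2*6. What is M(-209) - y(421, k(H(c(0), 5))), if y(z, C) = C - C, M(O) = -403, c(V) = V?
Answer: -403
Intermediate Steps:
H(r, E) = 12
k(N) = 192 (k(N) = 8*24 = 192)
y(z, C) = 0
M(-209) - y(421, k(H(c(0), 5))) = -403 - 1*0 = -403 + 0 = -403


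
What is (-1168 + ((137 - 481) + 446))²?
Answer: 1136356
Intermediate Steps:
(-1168 + ((137 - 481) + 446))² = (-1168 + (-344 + 446))² = (-1168 + 102)² = (-1066)² = 1136356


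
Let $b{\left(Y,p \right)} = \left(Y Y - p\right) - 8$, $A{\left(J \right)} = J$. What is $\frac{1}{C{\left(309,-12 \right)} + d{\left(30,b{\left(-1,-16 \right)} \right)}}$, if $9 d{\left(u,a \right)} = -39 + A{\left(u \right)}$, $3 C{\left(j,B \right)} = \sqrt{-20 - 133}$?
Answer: $- \frac{i}{i + \sqrt{17}} \approx -0.055556 - 0.22906 i$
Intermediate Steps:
$C{\left(j,B \right)} = i \sqrt{17}$ ($C{\left(j,B \right)} = \frac{\sqrt{-20 - 133}}{3} = \frac{\sqrt{-153}}{3} = \frac{3 i \sqrt{17}}{3} = i \sqrt{17}$)
$b{\left(Y,p \right)} = -8 + Y^{2} - p$ ($b{\left(Y,p \right)} = \left(Y^{2} - p\right) - 8 = -8 + Y^{2} - p$)
$d{\left(u,a \right)} = - \frac{13}{3} + \frac{u}{9}$ ($d{\left(u,a \right)} = \frac{-39 + u}{9} = - \frac{13}{3} + \frac{u}{9}$)
$\frac{1}{C{\left(309,-12 \right)} + d{\left(30,b{\left(-1,-16 \right)} \right)}} = \frac{1}{i \sqrt{17} + \left(- \frac{13}{3} + \frac{1}{9} \cdot 30\right)} = \frac{1}{i \sqrt{17} + \left(- \frac{13}{3} + \frac{10}{3}\right)} = \frac{1}{i \sqrt{17} - 1} = \frac{1}{-1 + i \sqrt{17}}$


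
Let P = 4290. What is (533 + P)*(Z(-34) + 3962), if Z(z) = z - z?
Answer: 19108726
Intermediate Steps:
Z(z) = 0
(533 + P)*(Z(-34) + 3962) = (533 + 4290)*(0 + 3962) = 4823*3962 = 19108726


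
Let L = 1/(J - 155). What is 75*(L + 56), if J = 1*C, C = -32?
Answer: 785325/187 ≈ 4199.6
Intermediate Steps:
J = -32 (J = 1*(-32) = -32)
L = -1/187 (L = 1/(-32 - 155) = 1/(-187) = -1/187 ≈ -0.0053476)
75*(L + 56) = 75*(-1/187 + 56) = 75*(10471/187) = 785325/187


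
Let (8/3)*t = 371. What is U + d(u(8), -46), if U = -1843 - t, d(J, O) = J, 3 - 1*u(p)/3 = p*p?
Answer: -17321/8 ≈ -2165.1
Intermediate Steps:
t = 1113/8 (t = (3/8)*371 = 1113/8 ≈ 139.13)
u(p) = 9 - 3*p**2 (u(p) = 9 - 3*p*p = 9 - 3*p**2)
U = -15857/8 (U = -1843 - 1*1113/8 = -1843 - 1113/8 = -15857/8 ≈ -1982.1)
U + d(u(8), -46) = -15857/8 + (9 - 3*8**2) = -15857/8 + (9 - 3*64) = -15857/8 + (9 - 192) = -15857/8 - 183 = -17321/8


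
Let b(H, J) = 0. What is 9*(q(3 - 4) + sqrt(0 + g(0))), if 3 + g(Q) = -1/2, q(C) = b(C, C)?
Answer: 9*I*sqrt(14)/2 ≈ 16.837*I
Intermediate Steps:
q(C) = 0
g(Q) = -7/2 (g(Q) = -3 - 1/2 = -7/2)
9*(q(3 - 4) + sqrt(0 + g(0))) = 9*(0 + sqrt(0 - 7/2)) = 9*(0 + sqrt(-7/2)) = 9*(0 + I*sqrt(14)/2) = 9*(I*sqrt(14)/2) = 9*I*sqrt(14)/2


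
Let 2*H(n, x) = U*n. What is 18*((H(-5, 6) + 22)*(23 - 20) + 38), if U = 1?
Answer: 1737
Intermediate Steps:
H(n, x) = n/2 (H(n, x) = (1*n)/2 = n/2)
18*((H(-5, 6) + 22)*(23 - 20) + 38) = 18*(((½)*(-5) + 22)*(23 - 20) + 38) = 18*((-5/2 + 22)*3 + 38) = 18*((39/2)*3 + 38) = 18*(117/2 + 38) = 18*(193/2) = 1737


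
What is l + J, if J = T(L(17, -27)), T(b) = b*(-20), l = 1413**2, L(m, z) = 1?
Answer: 1996549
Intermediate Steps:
l = 1996569
T(b) = -20*b
J = -20 (J = -20*1 = -20)
l + J = 1996569 - 20 = 1996549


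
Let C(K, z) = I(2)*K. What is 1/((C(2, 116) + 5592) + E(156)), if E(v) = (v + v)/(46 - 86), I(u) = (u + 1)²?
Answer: 5/28011 ≈ 0.00017850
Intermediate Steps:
I(u) = (1 + u)²
C(K, z) = 9*K (C(K, z) = (1 + 2)²*K = 3²*K = 9*K)
E(v) = -v/20 (E(v) = (2*v)/(-40) = (2*v)*(-1/40) = -v/20)
1/((C(2, 116) + 5592) + E(156)) = 1/((9*2 + 5592) - 1/20*156) = 1/((18 + 5592) - 39/5) = 1/(5610 - 39/5) = 1/(28011/5) = 5/28011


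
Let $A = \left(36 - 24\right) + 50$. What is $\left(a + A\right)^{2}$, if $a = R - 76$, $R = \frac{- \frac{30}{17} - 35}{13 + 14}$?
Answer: $\frac{49716601}{210681} \approx 235.98$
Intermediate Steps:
$R = - \frac{625}{459}$ ($R = \frac{\left(-30\right) \frac{1}{17} - 35}{27} = \left(- \frac{30}{17} - 35\right) \frac{1}{27} = \left(- \frac{625}{17}\right) \frac{1}{27} = - \frac{625}{459} \approx -1.3617$)
$a = - \frac{35509}{459}$ ($a = - \frac{625}{459} - 76 = - \frac{35509}{459} \approx -77.362$)
$A = 62$ ($A = 12 + 50 = 62$)
$\left(a + A\right)^{2} = \left(- \frac{35509}{459} + 62\right)^{2} = \left(- \frac{7051}{459}\right)^{2} = \frac{49716601}{210681}$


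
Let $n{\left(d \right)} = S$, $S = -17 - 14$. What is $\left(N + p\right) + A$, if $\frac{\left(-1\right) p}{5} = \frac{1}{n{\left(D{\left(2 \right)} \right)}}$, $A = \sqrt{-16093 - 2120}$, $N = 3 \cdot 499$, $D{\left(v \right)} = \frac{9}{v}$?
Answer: $\frac{46412}{31} + i \sqrt{18213} \approx 1497.2 + 134.96 i$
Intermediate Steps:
$S = -31$ ($S = -17 - 14 = -31$)
$N = 1497$
$n{\left(d \right)} = -31$
$A = i \sqrt{18213}$ ($A = \sqrt{-18213} = i \sqrt{18213} \approx 134.96 i$)
$p = \frac{5}{31}$ ($p = - \frac{5}{-31} = \left(-5\right) \left(- \frac{1}{31}\right) = \frac{5}{31} \approx 0.16129$)
$\left(N + p\right) + A = \left(1497 + \frac{5}{31}\right) + i \sqrt{18213} = \frac{46412}{31} + i \sqrt{18213}$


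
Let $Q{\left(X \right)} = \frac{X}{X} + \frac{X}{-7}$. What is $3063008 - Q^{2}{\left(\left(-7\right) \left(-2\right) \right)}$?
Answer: $3063007$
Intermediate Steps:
$Q{\left(X \right)} = 1 - \frac{X}{7}$ ($Q{\left(X \right)} = 1 + X \left(- \frac{1}{7}\right) = 1 - \frac{X}{7}$)
$3063008 - Q^{2}{\left(\left(-7\right) \left(-2\right) \right)} = 3063008 - \left(1 - \frac{\left(-7\right) \left(-2\right)}{7}\right)^{2} = 3063008 - \left(1 - 2\right)^{2} = 3063008 - \left(-1\right)^{2} = 3063008 - 1 = 3063007$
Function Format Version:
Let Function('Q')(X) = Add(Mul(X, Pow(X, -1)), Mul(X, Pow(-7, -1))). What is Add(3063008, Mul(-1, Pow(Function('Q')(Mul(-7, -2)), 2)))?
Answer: 3063007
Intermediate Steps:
Function('Q')(X) = Add(1, Mul(Rational(-1, 7), X)) (Function('Q')(X) = Add(1, Mul(X, Rational(-1, 7))) = Add(1, Mul(Rational(-1, 7), X)))
Add(3063008, Mul(-1, Pow(Function('Q')(Mul(-7, -2)), 2))) = Add(3063008, Mul(-1, Pow(Add(1, Mul(Rational(-1, 7), Mul(-7, -2))), 2))) = Add(3063008, Mul(-1, Pow(Add(1, Mul(Rational(-1, 7), 14)), 2))) = Add(3063008, Mul(-1, Pow(Add(1, -2), 2))) = Add(3063008, Mul(-1, Pow(-1, 2))) = Add(3063008, Mul(-1, 1)) = Add(3063008, -1) = 3063007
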